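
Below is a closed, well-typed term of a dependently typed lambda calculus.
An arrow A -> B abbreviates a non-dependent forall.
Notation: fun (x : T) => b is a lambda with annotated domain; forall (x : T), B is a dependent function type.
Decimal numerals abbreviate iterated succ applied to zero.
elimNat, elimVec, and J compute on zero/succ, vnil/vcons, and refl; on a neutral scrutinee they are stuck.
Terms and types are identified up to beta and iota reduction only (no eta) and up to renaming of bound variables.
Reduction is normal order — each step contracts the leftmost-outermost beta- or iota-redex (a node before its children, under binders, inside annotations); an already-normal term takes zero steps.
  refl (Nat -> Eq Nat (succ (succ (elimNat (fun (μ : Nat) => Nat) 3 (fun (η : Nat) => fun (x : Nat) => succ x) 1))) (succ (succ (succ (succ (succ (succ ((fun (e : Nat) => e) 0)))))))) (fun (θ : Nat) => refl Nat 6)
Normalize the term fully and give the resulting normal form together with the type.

resulting normal form:
  refl (Nat -> Eq Nat 6 6) (fun (μ : Nat) => refl Nat 6)
type:
  Eq (Nat -> Eq Nat 6 6) (fun (μ : Nat) => refl Nat 6) (fun (η : Nat) => refl Nat 6)
observation: normalization takes exactly 5 steps under the normal-order strategy.


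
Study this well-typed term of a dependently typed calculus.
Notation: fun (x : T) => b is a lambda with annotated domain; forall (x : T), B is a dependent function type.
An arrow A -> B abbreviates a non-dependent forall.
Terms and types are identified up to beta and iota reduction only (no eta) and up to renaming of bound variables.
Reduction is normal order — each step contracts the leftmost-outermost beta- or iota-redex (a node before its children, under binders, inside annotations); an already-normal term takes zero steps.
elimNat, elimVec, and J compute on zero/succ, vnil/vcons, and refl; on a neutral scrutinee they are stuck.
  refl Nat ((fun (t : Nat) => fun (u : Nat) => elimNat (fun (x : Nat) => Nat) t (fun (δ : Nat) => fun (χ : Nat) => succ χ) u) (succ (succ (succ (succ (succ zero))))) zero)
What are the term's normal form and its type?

normal form:
  refl Nat (succ (succ (succ (succ (succ zero)))))
inferred type:
  Eq Nat (succ (succ (succ (succ (succ zero))))) (succ (succ (succ (succ (succ zero)))))


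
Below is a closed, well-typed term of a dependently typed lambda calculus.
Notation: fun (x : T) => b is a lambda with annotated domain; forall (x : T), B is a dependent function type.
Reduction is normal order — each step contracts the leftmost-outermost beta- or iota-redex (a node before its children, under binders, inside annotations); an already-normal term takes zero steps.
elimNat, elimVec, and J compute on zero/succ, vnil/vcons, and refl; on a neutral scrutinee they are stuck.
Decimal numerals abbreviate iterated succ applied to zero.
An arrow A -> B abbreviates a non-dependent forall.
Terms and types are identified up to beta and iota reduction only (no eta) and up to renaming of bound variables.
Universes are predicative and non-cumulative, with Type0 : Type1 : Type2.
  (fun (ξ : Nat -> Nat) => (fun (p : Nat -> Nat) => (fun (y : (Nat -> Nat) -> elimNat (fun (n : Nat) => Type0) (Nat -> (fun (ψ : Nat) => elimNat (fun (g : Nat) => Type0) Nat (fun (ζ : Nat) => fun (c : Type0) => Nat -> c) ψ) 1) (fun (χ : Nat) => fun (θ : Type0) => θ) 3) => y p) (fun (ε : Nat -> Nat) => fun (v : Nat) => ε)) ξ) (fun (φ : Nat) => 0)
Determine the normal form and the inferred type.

normal form:
  fun (ξ : Nat) => fun (p : Nat) => 0
type:
  Nat -> Nat -> Nat


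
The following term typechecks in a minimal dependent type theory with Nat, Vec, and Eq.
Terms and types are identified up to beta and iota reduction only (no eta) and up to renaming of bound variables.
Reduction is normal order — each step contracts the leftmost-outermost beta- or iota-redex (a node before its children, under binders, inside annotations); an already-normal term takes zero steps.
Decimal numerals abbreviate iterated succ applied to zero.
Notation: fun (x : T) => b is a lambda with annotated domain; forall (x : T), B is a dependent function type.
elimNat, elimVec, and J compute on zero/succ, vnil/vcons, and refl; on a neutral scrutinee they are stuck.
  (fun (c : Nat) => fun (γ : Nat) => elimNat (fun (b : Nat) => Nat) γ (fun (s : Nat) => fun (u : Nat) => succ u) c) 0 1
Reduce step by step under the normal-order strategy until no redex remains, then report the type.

normal-order reduction:
  (fun (c : Nat) => fun (γ : Nat) => elimNat (fun (b : Nat) => Nat) γ (fun (s : Nat) => fun (u : Nat) => succ u) c) 0 1
  ~> (fun (c : Nat) => elimNat (fun (γ : Nat) => Nat) c (fun (b : Nat) => fun (s : Nat) => succ s) 0) 1
  ~> elimNat (fun (c : Nat) => Nat) 1 (fun (γ : Nat) => fun (b : Nat) => succ b) 0
  ~> 1
type:
  Nat


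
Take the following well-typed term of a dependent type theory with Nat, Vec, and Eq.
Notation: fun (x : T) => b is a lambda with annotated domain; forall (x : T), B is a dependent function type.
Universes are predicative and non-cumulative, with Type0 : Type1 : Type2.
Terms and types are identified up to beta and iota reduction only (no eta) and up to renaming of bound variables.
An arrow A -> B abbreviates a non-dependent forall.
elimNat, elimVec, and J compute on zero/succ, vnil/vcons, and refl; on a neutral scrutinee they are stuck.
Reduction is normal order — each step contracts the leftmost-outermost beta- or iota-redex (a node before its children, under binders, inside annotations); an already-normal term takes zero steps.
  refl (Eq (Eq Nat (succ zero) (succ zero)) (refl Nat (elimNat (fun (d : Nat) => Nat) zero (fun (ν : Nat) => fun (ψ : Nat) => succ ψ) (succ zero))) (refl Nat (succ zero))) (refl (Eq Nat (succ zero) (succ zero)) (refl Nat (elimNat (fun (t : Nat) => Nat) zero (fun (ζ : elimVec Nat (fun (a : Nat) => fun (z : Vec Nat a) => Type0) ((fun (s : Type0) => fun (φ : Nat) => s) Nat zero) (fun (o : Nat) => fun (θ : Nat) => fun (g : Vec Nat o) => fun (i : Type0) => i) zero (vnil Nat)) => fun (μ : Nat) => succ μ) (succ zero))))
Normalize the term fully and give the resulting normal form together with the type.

normal form:
  refl (Eq (Eq Nat (succ zero) (succ zero)) (refl Nat (succ zero)) (refl Nat (succ zero))) (refl (Eq Nat (succ zero) (succ zero)) (refl Nat (succ zero)))
the term's type:
  Eq (Eq (Eq Nat (succ zero) (succ zero)) (refl Nat (succ zero)) (refl Nat (succ zero))) (refl (Eq Nat (succ zero) (succ zero)) (refl Nat (succ zero))) (refl (Eq Nat (succ zero) (succ zero)) (refl Nat (succ zero)))
observation: contracting an elimNat iota-redex first, the term normalizes in 8 steps.


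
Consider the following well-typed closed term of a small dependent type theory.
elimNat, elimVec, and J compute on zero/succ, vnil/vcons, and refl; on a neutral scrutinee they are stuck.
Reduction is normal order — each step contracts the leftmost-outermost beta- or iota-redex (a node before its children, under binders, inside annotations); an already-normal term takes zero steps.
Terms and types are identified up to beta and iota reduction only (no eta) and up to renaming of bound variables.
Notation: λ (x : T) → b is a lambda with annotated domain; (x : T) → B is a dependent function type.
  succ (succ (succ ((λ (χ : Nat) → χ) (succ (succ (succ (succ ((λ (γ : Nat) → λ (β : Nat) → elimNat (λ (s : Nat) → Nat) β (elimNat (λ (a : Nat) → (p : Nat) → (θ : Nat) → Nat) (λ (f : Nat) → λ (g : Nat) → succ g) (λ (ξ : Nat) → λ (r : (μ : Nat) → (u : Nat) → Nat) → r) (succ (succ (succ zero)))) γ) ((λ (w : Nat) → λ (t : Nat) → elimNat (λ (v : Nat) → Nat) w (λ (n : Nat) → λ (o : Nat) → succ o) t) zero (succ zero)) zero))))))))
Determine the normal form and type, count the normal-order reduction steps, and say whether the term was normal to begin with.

normal form:
  succ (succ (succ (succ (succ (succ (succ (succ zero)))))))
type:
  Nat
steps to reach normal form (normal order): 23
already normal: no
first contracted redex: a beta-redex


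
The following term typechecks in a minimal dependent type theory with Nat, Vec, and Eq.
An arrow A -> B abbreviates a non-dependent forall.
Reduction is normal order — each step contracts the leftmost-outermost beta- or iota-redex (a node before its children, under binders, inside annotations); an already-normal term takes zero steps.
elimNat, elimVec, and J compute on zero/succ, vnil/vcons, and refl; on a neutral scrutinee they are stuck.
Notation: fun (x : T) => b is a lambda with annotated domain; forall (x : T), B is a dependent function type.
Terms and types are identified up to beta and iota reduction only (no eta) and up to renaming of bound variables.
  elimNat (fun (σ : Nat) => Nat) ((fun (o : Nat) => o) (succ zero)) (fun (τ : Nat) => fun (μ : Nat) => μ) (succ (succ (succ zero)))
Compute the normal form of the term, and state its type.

normal form:
  succ zero
inferred type:
  Nat


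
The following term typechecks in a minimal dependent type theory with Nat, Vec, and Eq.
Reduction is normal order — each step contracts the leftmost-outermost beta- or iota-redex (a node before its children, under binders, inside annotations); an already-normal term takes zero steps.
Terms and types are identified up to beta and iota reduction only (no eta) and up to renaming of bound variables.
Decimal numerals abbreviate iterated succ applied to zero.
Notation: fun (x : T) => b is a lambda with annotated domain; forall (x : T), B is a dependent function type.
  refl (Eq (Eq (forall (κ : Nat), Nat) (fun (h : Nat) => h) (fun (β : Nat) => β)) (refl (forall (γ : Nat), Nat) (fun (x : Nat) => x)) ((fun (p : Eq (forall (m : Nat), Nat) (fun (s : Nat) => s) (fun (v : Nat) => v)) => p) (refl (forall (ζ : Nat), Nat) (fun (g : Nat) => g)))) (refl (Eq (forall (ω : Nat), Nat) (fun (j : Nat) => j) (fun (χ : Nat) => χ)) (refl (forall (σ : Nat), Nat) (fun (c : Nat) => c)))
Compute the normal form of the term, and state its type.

normal form:
  refl (Eq (Eq (forall (κ : Nat), Nat) (fun (h : Nat) => h) (fun (β : Nat) => β)) (refl (forall (γ : Nat), Nat) (fun (x : Nat) => x)) (refl (forall (p : Nat), Nat) (fun (m : Nat) => m))) (refl (Eq (forall (s : Nat), Nat) (fun (v : Nat) => v) (fun (ζ : Nat) => ζ)) (refl (forall (g : Nat), Nat) (fun (ω : Nat) => ω)))
inferred type:
  Eq (Eq (Eq (forall (κ : Nat), Nat) (fun (h : Nat) => h) (fun (β : Nat) => β)) (refl (forall (γ : Nat), Nat) (fun (x : Nat) => x)) (refl (forall (p : Nat), Nat) (fun (m : Nat) => m))) (refl (Eq (forall (s : Nat), Nat) (fun (v : Nat) => v) (fun (ζ : Nat) => ζ)) (refl (forall (g : Nat), Nat) (fun (ω : Nat) => ω))) (refl (Eq (forall (j : Nat), Nat) (fun (χ : Nat) => χ) (fun (σ : Nat) => σ)) (refl (forall (c : Nat), Nat) (fun (e : Nat) => e)))
observation: the first redex contracted is a beta-redex; the normal form is reached in 1 normal-order step.


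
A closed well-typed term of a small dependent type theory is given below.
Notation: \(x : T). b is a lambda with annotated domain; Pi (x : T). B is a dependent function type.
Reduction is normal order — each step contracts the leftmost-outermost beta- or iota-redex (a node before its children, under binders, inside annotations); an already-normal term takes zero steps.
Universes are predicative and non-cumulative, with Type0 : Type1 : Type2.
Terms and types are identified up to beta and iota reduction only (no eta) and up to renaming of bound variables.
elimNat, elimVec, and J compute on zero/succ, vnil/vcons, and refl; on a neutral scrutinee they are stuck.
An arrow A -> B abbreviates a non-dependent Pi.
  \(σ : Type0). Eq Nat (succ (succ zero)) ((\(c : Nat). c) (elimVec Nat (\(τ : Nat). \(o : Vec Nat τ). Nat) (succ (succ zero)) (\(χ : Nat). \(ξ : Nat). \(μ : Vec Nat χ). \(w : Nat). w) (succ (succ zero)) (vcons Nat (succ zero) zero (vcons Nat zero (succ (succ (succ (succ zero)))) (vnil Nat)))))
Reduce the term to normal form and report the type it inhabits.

normal form:
  \(σ : Type0). Eq Nat (succ (succ zero)) (succ (succ zero))
type:
  Type0 -> Type0
observation: 12 normal-order steps normalize the term, beginning with a beta-redex.


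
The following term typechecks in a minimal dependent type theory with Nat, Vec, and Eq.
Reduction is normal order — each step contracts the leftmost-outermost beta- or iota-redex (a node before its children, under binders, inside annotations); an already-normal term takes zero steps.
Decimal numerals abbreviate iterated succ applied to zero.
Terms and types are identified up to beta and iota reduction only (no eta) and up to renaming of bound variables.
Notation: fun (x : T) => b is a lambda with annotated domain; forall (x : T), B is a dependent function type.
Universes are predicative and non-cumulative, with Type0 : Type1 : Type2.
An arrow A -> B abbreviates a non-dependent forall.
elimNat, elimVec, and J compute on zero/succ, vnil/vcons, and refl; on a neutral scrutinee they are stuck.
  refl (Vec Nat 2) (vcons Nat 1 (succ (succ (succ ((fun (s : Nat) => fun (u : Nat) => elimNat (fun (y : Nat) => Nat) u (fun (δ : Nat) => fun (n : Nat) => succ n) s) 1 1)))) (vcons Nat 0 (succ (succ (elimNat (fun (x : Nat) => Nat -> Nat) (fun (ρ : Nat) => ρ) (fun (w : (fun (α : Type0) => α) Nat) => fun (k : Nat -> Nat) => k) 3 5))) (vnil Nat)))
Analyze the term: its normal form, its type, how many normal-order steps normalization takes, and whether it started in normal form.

resulting normal form:
  refl (Vec Nat 2) (vcons Nat 1 5 (vcons Nat 0 7 (vnil Nat)))
type:
  Eq (Vec Nat 2) (vcons Nat 1 5 (vcons Nat 0 7 (vnil Nat))) (vcons Nat 1 5 (vcons Nat 0 7 (vnil Nat)))
steps to reach normal form (normal order): 17
already normal: no
first contracted redex: a beta-redex


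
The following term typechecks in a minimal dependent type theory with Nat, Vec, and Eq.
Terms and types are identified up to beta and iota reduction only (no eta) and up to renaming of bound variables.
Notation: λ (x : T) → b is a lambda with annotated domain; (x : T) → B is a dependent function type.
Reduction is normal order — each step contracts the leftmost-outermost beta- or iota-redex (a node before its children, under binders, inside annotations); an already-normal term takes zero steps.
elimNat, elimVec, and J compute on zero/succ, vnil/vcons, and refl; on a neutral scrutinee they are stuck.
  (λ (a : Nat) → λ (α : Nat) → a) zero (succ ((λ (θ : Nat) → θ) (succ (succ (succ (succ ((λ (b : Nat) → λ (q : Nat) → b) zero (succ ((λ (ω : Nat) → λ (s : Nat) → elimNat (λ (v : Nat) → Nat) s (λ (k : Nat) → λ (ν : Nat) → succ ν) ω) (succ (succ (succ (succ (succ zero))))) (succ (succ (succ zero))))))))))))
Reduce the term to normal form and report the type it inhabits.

resulting normal form:
  zero
type:
  Nat
observation: normalization takes exactly 2 steps under the normal-order strategy.


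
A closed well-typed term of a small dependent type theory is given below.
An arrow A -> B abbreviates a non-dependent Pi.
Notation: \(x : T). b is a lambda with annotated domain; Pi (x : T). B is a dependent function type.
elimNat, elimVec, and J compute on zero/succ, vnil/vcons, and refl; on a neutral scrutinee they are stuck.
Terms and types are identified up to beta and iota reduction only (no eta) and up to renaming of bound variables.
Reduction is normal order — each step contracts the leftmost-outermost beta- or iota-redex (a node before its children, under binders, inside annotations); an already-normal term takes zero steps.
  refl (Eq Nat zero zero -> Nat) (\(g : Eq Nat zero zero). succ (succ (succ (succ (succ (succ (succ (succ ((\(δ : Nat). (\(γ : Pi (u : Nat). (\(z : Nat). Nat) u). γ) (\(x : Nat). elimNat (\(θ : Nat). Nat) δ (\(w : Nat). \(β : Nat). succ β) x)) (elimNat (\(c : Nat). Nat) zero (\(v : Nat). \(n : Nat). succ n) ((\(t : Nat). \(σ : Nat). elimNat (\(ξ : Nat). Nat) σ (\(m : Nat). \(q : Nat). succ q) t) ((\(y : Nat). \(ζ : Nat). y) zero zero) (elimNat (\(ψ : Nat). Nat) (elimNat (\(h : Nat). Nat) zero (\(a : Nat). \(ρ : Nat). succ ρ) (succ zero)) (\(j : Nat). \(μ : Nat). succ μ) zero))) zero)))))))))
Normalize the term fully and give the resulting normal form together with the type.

normal form:
  refl (Eq Nat zero zero -> Nat) (\(g : Eq Nat zero zero). succ (succ (succ (succ (succ (succ (succ (succ (succ zero)))))))))
the term's type:
  Eq (Eq Nat zero zero -> Nat) (\(g : Eq Nat zero zero). succ (succ (succ (succ (succ (succ (succ (succ (succ zero))))))))) (\(δ : Eq Nat zero zero). succ (succ (succ (succ (succ (succ (succ (succ (succ zero)))))))))
observation: normalization takes exactly 18 steps under the normal-order strategy.


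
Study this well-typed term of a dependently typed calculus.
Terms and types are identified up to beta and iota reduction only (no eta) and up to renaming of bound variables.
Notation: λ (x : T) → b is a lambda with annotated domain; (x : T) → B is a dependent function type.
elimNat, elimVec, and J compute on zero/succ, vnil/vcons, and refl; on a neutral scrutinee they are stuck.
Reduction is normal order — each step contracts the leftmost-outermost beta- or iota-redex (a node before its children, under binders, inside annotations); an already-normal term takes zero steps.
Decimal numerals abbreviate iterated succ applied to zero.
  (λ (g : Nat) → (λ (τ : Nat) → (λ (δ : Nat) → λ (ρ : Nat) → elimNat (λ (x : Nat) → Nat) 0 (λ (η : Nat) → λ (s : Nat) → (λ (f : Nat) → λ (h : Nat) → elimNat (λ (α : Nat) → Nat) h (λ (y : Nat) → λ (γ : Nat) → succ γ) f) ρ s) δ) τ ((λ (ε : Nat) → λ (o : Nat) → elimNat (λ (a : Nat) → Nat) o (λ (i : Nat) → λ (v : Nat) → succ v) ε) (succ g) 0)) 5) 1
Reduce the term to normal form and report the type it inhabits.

resulting normal form:
  10
type:
  Nat
observation: the first redex contracted is a beta-redex; the normal form is reached in 110 normal-order steps.


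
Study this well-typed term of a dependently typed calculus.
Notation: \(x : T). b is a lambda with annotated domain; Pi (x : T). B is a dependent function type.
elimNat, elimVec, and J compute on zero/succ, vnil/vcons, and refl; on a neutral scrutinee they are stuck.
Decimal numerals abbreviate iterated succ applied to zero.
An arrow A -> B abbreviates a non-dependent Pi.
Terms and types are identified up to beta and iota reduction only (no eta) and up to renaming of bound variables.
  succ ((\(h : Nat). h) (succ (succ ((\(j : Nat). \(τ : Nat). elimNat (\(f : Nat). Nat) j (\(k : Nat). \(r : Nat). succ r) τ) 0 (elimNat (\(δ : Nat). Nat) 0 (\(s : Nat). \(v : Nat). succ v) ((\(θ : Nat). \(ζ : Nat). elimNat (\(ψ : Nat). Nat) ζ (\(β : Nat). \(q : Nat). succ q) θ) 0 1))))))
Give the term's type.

inferred type:
  Nat


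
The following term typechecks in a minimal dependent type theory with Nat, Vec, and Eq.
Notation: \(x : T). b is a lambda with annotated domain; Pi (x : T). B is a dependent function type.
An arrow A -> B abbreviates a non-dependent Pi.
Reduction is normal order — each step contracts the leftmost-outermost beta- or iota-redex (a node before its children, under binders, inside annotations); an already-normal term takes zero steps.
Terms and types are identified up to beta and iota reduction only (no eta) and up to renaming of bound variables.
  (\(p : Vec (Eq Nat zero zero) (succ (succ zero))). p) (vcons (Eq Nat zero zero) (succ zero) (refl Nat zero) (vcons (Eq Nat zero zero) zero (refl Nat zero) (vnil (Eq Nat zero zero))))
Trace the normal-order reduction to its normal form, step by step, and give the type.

normal-order reduction sequence:
  (\(p : Vec (Eq Nat zero zero) (succ (succ zero))). p) (vcons (Eq Nat zero zero) (succ zero) (refl Nat zero) (vcons (Eq Nat zero zero) zero (refl Nat zero) (vnil (Eq Nat zero zero))))
  ~> vcons (Eq Nat zero zero) (succ zero) (refl Nat zero) (vcons (Eq Nat zero zero) zero (refl Nat zero) (vnil (Eq Nat zero zero)))
type:
  Vec (Eq Nat zero zero) (succ (succ zero))


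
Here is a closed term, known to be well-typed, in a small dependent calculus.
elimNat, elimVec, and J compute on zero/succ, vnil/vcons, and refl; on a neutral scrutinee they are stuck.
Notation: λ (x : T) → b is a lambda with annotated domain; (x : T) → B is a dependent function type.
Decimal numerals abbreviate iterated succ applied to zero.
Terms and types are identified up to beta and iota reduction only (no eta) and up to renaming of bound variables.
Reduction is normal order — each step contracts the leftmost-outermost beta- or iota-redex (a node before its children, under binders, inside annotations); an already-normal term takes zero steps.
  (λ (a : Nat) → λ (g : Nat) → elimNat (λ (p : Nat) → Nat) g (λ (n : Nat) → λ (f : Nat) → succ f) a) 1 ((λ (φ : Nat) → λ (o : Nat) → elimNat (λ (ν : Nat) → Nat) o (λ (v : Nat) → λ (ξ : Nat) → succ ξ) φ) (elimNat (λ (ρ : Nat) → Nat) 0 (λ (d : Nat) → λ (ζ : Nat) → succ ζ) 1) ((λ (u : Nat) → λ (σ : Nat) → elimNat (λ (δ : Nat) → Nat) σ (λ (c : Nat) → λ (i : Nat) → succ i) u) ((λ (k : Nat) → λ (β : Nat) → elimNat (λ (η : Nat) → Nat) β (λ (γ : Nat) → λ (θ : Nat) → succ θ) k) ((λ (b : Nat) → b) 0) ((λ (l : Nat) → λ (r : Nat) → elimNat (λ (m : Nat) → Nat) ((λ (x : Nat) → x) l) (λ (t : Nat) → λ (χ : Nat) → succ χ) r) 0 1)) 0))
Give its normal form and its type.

normal form:
  3
type:
  Nat
observation: contracting a beta-redex first, the term normalizes in 33 steps.


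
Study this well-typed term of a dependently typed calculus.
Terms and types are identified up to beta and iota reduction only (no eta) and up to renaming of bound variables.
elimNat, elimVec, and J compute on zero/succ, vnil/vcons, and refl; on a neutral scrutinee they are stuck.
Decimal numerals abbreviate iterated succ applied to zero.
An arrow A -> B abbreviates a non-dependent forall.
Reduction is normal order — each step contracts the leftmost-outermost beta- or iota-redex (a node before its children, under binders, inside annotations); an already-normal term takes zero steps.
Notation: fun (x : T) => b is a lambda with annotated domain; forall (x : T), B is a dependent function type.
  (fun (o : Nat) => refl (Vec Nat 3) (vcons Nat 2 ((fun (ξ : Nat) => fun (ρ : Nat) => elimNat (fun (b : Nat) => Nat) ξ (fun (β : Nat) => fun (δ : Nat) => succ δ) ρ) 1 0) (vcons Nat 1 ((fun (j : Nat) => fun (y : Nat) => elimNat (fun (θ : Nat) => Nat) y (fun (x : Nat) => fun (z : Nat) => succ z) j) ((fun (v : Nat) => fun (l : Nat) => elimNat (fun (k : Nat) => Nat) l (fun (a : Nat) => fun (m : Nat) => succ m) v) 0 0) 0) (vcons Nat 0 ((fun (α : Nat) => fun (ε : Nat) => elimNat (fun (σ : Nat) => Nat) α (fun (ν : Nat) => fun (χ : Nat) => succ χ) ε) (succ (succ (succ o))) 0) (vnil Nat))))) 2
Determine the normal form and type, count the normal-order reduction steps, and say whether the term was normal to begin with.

normal form:
  refl (Vec Nat 3) (vcons Nat 2 1 (vcons Nat 1 0 (vcons Nat 0 5 (vnil Nat))))
type:
  Eq (Vec Nat 3) (vcons Nat 2 1 (vcons Nat 1 0 (vcons Nat 0 5 (vnil Nat)))) (vcons Nat 2 1 (vcons Nat 1 0 (vcons Nat 0 5 (vnil Nat))))
normal-order step count: 13
started in normal form: no
first contracted redex: a beta-redex


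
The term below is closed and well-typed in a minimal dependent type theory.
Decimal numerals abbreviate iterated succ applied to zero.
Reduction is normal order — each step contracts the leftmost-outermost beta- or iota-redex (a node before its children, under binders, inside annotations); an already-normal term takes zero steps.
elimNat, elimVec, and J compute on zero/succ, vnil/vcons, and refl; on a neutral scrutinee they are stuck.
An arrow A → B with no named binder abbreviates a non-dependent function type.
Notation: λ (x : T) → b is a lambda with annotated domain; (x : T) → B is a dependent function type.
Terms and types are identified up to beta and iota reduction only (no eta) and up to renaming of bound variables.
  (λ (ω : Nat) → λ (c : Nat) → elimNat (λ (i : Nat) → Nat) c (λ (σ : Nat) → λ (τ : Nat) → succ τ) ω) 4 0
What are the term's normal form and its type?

normal form:
  4
the term's type:
  Nat


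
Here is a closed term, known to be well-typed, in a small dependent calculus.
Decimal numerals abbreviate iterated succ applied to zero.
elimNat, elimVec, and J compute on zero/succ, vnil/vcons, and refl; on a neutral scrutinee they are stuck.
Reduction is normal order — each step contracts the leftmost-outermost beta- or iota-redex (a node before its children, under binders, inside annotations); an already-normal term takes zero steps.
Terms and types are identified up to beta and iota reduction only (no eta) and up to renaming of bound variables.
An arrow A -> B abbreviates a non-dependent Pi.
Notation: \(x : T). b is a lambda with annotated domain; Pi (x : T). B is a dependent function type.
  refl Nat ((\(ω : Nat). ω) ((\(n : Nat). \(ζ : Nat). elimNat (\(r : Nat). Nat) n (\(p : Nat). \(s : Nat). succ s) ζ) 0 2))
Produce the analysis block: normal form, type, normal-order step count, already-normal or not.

resulting normal form:
  refl Nat 2
type:
  Eq Nat 2 2
reduction steps (normal order): 10
term was already normal: no
first contracted redex: a beta-redex


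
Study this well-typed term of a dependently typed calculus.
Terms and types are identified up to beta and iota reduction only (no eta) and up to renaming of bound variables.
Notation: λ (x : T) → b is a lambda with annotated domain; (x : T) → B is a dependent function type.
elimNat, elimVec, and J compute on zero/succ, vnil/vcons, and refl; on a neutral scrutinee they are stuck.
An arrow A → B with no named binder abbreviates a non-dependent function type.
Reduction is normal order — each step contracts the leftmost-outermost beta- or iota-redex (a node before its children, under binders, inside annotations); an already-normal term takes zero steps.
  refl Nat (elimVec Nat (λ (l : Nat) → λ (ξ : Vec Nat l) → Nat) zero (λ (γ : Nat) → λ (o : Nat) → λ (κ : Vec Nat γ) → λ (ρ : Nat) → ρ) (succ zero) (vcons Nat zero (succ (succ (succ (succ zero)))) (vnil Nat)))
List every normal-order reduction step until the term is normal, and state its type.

normal-order reduction sequence:
  refl Nat (elimVec Nat (λ (l : Nat) → λ (ξ : Vec Nat l) → Nat) zero (λ (γ : Nat) → λ (o : Nat) → λ (κ : Vec Nat γ) → λ (ρ : Nat) → ρ) (succ zero) (vcons Nat zero (succ (succ (succ (succ zero)))) (vnil Nat)))
  ~> refl Nat ((λ (l : Nat) → λ (ξ : Nat) → λ (γ : Vec Nat l) → λ (o : Nat) → o) zero (succ (succ (succ (succ zero)))) (vnil Nat) (elimVec Nat (λ (κ : Nat) → λ (ρ : Vec Nat κ) → Nat) zero (λ (q : Nat) → λ (e : Nat) → λ (n : Vec Nat q) → λ (h : Nat) → h) zero (vnil Nat)))
  ~> refl Nat ((λ (l : Nat) → λ (ξ : Vec Nat zero) → λ (γ : Nat) → γ) (succ (succ (succ (succ zero)))) (vnil Nat) (elimVec Nat (λ (o : Nat) → λ (κ : Vec Nat o) → Nat) zero (λ (ρ : Nat) → λ (q : Nat) → λ (e : Vec Nat ρ) → λ (n : Nat) → n) zero (vnil Nat)))
  ~> refl Nat ((λ (l : Vec Nat zero) → λ (ξ : Nat) → ξ) (vnil Nat) (elimVec Nat (λ (γ : Nat) → λ (o : Vec Nat γ) → Nat) zero (λ (κ : Nat) → λ (ρ : Nat) → λ (q : Vec Nat κ) → λ (e : Nat) → e) zero (vnil Nat)))
  ~> refl Nat ((λ (l : Nat) → l) (elimVec Nat (λ (ξ : Nat) → λ (γ : Vec Nat ξ) → Nat) zero (λ (o : Nat) → λ (κ : Nat) → λ (ρ : Vec Nat o) → λ (q : Nat) → q) zero (vnil Nat)))
  ~> refl Nat (elimVec Nat (λ (l : Nat) → λ (ξ : Vec Nat l) → Nat) zero (λ (γ : Nat) → λ (o : Nat) → λ (κ : Vec Nat γ) → λ (ρ : Nat) → ρ) zero (vnil Nat))
  ~> refl Nat zero
the term's type:
  Eq Nat zero zero


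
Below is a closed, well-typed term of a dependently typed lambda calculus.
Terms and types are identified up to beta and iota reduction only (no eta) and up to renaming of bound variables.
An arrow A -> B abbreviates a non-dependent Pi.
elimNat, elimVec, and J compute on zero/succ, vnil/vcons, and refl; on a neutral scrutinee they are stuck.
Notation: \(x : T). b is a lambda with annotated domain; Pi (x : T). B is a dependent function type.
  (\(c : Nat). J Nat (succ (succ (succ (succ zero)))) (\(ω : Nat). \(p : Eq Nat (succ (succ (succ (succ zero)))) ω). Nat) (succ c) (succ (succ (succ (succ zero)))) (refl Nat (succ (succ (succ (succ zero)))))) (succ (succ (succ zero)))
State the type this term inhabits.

inferred type:
  Nat


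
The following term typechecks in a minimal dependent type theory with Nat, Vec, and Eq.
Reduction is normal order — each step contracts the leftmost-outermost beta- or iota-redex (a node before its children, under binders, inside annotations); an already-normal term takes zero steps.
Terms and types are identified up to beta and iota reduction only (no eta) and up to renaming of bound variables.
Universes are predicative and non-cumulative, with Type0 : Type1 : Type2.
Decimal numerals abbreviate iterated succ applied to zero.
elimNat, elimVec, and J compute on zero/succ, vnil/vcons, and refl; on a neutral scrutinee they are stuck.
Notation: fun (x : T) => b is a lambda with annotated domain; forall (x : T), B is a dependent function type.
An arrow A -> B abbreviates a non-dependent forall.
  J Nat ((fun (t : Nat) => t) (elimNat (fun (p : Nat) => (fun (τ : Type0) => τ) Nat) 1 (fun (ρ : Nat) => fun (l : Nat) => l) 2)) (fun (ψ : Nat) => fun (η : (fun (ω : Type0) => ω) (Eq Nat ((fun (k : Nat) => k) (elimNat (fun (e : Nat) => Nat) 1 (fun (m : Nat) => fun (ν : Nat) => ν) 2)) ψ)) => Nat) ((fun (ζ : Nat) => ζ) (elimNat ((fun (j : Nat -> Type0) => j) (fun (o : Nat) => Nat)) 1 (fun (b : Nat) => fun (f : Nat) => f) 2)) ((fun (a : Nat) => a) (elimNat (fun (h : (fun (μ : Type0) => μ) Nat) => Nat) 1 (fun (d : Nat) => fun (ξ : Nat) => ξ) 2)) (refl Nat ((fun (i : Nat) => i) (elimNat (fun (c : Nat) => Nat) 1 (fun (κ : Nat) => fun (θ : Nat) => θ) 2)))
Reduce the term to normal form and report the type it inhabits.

normal form:
  1
inferred type:
  Nat
observation: contracting a J iota-redex first, the term normalizes in 9 steps.


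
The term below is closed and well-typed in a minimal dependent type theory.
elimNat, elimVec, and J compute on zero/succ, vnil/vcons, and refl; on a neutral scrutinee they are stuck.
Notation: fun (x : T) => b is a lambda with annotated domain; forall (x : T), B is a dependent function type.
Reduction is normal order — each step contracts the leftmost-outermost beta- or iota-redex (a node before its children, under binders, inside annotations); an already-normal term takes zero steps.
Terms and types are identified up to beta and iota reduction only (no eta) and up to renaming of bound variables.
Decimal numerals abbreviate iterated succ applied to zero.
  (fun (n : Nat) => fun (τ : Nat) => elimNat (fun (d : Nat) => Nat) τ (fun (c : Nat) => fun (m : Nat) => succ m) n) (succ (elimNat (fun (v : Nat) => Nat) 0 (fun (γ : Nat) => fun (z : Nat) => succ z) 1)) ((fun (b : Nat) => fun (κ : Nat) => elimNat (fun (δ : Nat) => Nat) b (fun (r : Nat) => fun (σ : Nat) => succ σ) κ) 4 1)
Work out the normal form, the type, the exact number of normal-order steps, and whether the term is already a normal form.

normal form:
  7
the term's type:
  Nat
reduction steps (normal order): 19
already normal: no
first redex: a beta-redex


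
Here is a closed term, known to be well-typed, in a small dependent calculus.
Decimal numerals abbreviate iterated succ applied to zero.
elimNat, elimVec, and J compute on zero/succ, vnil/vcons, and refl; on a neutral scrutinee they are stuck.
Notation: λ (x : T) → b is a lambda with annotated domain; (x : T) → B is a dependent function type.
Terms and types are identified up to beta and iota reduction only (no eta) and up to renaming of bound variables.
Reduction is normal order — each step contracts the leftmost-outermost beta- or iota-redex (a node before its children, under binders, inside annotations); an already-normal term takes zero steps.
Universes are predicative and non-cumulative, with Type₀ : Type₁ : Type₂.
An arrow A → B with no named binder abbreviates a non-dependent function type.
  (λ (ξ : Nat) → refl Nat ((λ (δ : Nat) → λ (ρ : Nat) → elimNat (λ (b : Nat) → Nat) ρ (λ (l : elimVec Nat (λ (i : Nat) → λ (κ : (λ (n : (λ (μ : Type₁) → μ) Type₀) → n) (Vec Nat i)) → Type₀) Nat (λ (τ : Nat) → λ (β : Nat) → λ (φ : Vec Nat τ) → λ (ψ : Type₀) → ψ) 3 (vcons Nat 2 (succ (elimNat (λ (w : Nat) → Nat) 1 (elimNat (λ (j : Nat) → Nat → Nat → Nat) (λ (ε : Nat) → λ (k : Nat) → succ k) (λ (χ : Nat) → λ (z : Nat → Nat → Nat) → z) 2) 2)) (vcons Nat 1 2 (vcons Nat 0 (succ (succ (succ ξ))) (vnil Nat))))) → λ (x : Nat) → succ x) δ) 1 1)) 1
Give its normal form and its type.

normal form:
  refl Nat 2
inferred type:
  Eq Nat 2 2


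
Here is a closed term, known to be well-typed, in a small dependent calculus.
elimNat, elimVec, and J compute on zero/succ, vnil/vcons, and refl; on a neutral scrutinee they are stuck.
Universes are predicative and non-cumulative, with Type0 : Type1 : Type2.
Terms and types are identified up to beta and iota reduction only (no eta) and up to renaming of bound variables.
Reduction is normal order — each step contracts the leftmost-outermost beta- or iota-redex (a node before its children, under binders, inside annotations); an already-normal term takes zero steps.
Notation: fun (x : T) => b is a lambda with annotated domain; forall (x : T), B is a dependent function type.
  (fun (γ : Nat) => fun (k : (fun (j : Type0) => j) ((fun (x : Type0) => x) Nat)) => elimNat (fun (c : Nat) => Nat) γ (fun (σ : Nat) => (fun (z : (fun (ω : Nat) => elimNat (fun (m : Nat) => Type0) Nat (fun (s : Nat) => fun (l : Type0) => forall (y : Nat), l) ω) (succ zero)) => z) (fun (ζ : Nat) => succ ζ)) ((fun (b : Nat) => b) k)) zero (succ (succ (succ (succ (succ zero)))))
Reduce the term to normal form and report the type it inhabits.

reduced normal form:
  succ (succ (succ (succ (succ zero))))
inferred type:
  Nat


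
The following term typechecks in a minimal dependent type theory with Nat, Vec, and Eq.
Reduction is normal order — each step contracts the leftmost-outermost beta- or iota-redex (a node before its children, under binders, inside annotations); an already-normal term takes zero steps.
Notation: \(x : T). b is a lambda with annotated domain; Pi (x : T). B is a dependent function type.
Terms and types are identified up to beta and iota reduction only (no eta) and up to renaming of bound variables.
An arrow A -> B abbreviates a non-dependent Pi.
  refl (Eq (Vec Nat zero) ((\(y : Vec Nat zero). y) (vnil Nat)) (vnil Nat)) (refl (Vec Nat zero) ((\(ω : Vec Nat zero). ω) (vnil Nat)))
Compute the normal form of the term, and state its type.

normal form:
  refl (Eq (Vec Nat zero) (vnil Nat) (vnil Nat)) (refl (Vec Nat zero) (vnil Nat))
the term's type:
  Eq (Eq (Vec Nat zero) (vnil Nat) (vnil Nat)) (refl (Vec Nat zero) (vnil Nat)) (refl (Vec Nat zero) (vnil Nat))
observation: the leftmost-outermost redex is a beta-redex, and normalization takes 2 steps.


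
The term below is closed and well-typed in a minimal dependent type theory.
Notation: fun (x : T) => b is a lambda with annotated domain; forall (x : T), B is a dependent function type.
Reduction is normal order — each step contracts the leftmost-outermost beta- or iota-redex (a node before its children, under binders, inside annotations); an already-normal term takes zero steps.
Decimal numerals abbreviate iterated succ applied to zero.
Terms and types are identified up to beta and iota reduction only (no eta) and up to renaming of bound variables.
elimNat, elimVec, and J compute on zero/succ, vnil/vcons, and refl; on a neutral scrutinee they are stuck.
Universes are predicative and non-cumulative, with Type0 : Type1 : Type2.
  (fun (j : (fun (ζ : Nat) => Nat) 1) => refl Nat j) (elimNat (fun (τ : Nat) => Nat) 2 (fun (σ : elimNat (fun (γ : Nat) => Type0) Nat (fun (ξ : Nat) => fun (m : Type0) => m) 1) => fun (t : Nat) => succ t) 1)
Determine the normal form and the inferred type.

normal form:
  refl Nat 3
inferred type:
  Eq Nat 3 3
observation: 5 normal-order steps normalize the term, beginning with a beta-redex.


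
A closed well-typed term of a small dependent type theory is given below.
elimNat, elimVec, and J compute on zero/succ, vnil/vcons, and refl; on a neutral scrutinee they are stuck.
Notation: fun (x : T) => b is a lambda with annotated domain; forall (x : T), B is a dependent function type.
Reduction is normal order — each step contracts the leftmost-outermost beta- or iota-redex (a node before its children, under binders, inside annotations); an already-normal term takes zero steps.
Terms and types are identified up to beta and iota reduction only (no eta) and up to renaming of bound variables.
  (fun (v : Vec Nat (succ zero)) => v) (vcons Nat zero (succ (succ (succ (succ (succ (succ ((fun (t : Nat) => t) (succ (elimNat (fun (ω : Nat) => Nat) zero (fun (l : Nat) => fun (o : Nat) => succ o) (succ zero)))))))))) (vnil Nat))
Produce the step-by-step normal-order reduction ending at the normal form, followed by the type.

reduction (normal order):
  (fun (v : Vec Nat (succ zero)) => v) (vcons Nat zero (succ (succ (succ (succ (succ (succ ((fun (t : Nat) => t) (succ (elimNat (fun (ω : Nat) => Nat) zero (fun (l : Nat) => fun (o : Nat) => succ o) (succ zero)))))))))) (vnil Nat))
  ~> vcons Nat zero (succ (succ (succ (succ (succ (succ ((fun (v : Nat) => v) (succ (elimNat (fun (t : Nat) => Nat) zero (fun (ω : Nat) => fun (l : Nat) => succ l) (succ zero)))))))))) (vnil Nat)
  ~> vcons Nat zero (succ (succ (succ (succ (succ (succ (succ (elimNat (fun (v : Nat) => Nat) zero (fun (t : Nat) => fun (ω : Nat) => succ ω) (succ zero))))))))) (vnil Nat)
  ~> vcons Nat zero (succ (succ (succ (succ (succ (succ (succ ((fun (v : Nat) => fun (t : Nat) => succ t) zero (elimNat (fun (ω : Nat) => Nat) zero (fun (l : Nat) => fun (o : Nat) => succ o) zero))))))))) (vnil Nat)
  ~> vcons Nat zero (succ (succ (succ (succ (succ (succ (succ ((fun (v : Nat) => succ v) (elimNat (fun (t : Nat) => Nat) zero (fun (ω : Nat) => fun (l : Nat) => succ l) zero))))))))) (vnil Nat)
  ~> vcons Nat zero (succ (succ (succ (succ (succ (succ (succ (succ (elimNat (fun (v : Nat) => Nat) zero (fun (t : Nat) => fun (ω : Nat) => succ ω) zero))))))))) (vnil Nat)
  ~> vcons Nat zero (succ (succ (succ (succ (succ (succ (succ (succ zero)))))))) (vnil Nat)
inferred type:
  Vec Nat (succ zero)


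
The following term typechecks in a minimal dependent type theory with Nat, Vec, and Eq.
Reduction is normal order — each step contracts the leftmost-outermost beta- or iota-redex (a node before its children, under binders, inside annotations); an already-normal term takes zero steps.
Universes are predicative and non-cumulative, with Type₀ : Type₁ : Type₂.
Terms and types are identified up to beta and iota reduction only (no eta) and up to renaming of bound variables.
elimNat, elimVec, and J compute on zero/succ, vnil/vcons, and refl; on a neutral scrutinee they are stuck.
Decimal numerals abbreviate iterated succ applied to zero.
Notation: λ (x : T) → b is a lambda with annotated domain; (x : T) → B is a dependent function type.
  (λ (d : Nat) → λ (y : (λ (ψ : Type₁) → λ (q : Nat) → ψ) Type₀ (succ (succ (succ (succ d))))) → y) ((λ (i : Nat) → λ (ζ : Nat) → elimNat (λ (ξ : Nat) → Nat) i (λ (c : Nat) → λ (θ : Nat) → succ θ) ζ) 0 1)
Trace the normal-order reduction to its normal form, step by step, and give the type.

reduction (normal order):
  (λ (d : Nat) → λ (y : (λ (ψ : Type₁) → λ (q : Nat) → ψ) Type₀ (succ (succ (succ (succ d))))) → y) ((λ (i : Nat) → λ (ζ : Nat) → elimNat (λ (ξ : Nat) → Nat) i (λ (c : Nat) → λ (θ : Nat) → succ θ) ζ) 0 1)
  ~> λ (d : (λ (y : Type₁) → λ (ψ : Nat) → y) Type₀ (succ (succ (succ (succ ((λ (q : Nat) → λ (i : Nat) → elimNat (λ (ζ : Nat) → Nat) q (λ (ξ : Nat) → λ (c : Nat) → succ c) i) 0 1)))))) → d
  ~> λ (d : (λ (y : Nat) → Type₀) (succ (succ (succ (succ ((λ (ψ : Nat) → λ (q : Nat) → elimNat (λ (i : Nat) → Nat) ψ (λ (ζ : Nat) → λ (ξ : Nat) → succ ξ) q) 0 1)))))) → d
  ~> λ (d : Type₀) → d
the term's type:
  (d : Type₀) → Type₀
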